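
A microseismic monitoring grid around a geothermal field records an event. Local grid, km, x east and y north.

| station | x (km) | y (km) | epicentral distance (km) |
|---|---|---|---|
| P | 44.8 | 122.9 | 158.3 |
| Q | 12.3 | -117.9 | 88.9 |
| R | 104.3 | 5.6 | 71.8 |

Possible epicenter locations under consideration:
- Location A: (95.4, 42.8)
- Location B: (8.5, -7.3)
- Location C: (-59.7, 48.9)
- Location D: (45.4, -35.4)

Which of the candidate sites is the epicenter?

Location D

For each candidate, compare |candidate − station| to the reported distance:
Location A: residuals P 63.6, Q 92.0, R 33.6 → max 92.0 km
Location B: residuals P 23.1, Q 21.8, R 24.9 → max 24.9 km
Location C: residuals P 30.3, Q 92.8, R 97.8 → max 97.8 km
Location D: residuals P 0.0, Q 0.0, R 0.0 → max 0.0 km
Only Location D has all residuals ≈ 0.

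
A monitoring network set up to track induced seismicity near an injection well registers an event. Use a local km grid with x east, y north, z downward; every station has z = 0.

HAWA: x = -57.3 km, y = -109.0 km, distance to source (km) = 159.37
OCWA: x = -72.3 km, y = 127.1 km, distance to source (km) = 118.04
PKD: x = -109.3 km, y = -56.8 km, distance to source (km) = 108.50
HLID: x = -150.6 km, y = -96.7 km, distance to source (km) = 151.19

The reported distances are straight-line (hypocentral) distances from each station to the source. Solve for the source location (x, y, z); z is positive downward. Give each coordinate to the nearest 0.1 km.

Each station gives a sphere (x−x_i)² + (y−y_i)² + z² = d_i² (stations at z=0).
Subtracting the HAWA sphere from OCWA and PKD: z² cancels, leaving linear equations in x and y:
-30.0 x + 472.2 y = 17682.77
-104.0 x + 104.4 y = 13634.99
Solving: x ≈ -99.884, y ≈ 31.102 km (keep extra digits for the depth step; rounded: -99.9, 31.1).
Then from the HAWA sphere: z² = 159.37² − (x + 57.3)² − (y + 109.0)² with x = -99.884, y = 31.102, so z ≈ 62.903 ≈ 62.9 km.

(-99.9, 31.1, 62.9)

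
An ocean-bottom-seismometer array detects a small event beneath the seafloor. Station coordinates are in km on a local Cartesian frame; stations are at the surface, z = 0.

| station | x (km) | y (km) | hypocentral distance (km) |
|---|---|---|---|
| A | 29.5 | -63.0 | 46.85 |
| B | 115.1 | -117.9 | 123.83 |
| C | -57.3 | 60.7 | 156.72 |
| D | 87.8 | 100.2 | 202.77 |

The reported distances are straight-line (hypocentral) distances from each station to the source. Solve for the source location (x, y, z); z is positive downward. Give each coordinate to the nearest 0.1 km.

x ≈ 2.0 km, y ≈ -80.4 km, depth ≈ 33.7 km

Each station gives a sphere (x−x_i)² + (y−y_i)² + z² = d_i² (stations at z=0).
Subtracting the A sphere from B and C: z² cancels, leaving linear equations in x and y:
171.2 x − 109.8 y = 9170.22
-173.6 x + 247.4 y = -20237.71
Solving: x ≈ 2.001, y ≈ -80.397 km (keep extra digits for the depth step; rounded: 2.0, -80.4).
Then from the A sphere: z² = 46.85² − (x − 29.5)² − (y + 63.0)² with x = 2.001, y = -80.397, so z ≈ 33.706 ≈ 33.7 km.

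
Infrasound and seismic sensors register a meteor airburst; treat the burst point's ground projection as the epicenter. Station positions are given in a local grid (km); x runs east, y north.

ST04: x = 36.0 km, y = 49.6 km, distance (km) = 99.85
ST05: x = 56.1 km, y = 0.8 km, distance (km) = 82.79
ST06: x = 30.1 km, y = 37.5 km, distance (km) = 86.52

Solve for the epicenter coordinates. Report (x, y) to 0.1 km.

(-19.2, -33.6)

Circle about each station: (x − 36.0)² + (y − 49.6)² = 99.85²; (x − 56.1)² + (y − 0.8)² = 82.79²; (x − 30.1)² + (y − 37.5)² = 86.52².
Subtracting the ST04 equation from the ST05 and ST06 equations removes the quadratic terms:
40.2 x − 97.6 y = 2507.53
-11.8 x − 24.2 y = 1040.41
Solving the 2×2 system: x ≈ -19.2, y ≈ -33.6 km.
Check against ST04 (with the unrounded x, y): √((x − 36.0)²+(y − 49.6)²) = 99.88 ≈ 99.85 km. ✓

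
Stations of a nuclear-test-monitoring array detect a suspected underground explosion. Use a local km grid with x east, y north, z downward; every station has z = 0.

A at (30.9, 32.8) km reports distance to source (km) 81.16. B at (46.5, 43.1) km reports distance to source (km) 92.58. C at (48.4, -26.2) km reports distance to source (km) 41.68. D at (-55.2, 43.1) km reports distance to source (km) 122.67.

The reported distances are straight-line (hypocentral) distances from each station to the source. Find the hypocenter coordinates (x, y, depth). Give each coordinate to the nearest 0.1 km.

(27.5, -41.4, 32.7)

Each station gives a sphere (x−x_i)² + (y−y_i)² + z² = d_i² (stations at z=0).
Subtracting the A sphere from B and C: z² cancels, leaving linear equations in x and y:
31.2 x + 20.6 y = 5.10
35.0 x − 118.0 y = 5848.07
Solving: x ≈ 27.500, y ≈ -41.403 km (keep extra digits for the depth step; rounded: 27.5, -41.4).
Then from the A sphere: z² = 81.16² − (x − 30.9)² − (y − 32.8)² with x = 27.500, y = -41.403, so z ≈ 32.700 ≈ 32.7 km.
Check against D (with the unrounded solution): distance 122.68 ≈ 122.67 km. ✓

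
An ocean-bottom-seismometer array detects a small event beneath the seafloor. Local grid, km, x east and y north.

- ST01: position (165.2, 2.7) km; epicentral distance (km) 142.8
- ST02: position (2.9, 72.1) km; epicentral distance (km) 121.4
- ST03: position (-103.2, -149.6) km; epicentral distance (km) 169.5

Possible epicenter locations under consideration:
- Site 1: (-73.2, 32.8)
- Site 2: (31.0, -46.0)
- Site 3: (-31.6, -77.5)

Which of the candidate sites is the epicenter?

Site 2

For each candidate, compare |candidate − station| to the reported distance:
Site 1: residuals ST01 97.5, ST02 35.8, ST03 15.4 → max 97.5 km
Site 2: residuals ST01 0.0, ST02 0.0, ST03 0.0 → max 0.0 km
Site 3: residuals ST01 69.7, ST02 32.1, ST03 67.9 → max 69.7 km
Only Site 2 has all residuals ≈ 0.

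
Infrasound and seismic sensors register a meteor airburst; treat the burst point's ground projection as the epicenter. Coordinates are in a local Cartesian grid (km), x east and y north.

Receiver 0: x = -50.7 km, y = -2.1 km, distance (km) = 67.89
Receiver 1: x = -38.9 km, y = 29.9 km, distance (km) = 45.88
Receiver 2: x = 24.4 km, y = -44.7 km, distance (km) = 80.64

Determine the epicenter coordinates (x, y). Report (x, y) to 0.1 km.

(6.8, 34.0)

Circle about each station: (x + 50.7)² + (y + 2.1)² = 67.89²; (x + 38.9)² + (y − 29.9)² = 45.88²; (x − 24.4)² + (y + 44.7)² = 80.64².
Subtracting the Receiver 0 equation from the Receiver 1 and Receiver 2 equations removes the quadratic terms:
23.6 x + 64.0 y = 2336.40
150.2 x − 85.2 y = -1875.21
Solving the 2×2 system: x ≈ 6.8, y ≈ 34.0 km.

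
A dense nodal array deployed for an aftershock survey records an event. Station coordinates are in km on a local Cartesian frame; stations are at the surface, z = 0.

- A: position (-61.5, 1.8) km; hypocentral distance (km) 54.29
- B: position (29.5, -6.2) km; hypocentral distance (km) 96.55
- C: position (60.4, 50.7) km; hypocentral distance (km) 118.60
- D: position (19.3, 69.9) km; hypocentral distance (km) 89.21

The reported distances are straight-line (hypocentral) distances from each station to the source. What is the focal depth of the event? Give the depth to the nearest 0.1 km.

Each station gives a sphere (x−x_i)² + (y−y_i)² + z² = d_i² (stations at z=0).
Subtracting the A sphere from B and C: z² cancels, leaving linear equations in x and y:
182.0 x − 16.0 y = -9251.30
243.8 x + 97.8 y = -8685.40
Solving: x ≈ -48.098, y ≈ 31.093 km (keep extra digits for the depth step; rounded: -48.1, 31.1).
Then from the A sphere: z² = 54.29² − (x + 61.5)² − (y − 1.8)² with x = -48.098, y = 31.093, so z ≈ 43.700 ≈ 43.7 km.
Check against D (with the unrounded solution): distance 89.21 ≈ 89.21 km. ✓

z ≈ 43.7 km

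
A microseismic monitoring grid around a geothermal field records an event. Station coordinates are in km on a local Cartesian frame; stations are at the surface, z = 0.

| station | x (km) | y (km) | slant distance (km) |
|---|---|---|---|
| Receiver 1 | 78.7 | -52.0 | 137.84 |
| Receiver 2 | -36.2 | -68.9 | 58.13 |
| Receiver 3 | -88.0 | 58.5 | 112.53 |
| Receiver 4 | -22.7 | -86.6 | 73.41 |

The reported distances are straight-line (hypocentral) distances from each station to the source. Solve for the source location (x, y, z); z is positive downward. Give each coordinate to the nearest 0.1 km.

(-50.2, -36.8, 46.4)

Each station gives a sphere (x−x_i)² + (y−y_i)² + z² = d_i² (stations at z=0).
Subtracting the Receiver 1 sphere from Receiver 2 and Receiver 3: z² cancels, leaving linear equations in x and y:
-229.8 x − 33.8 y = 12780.73
-333.4 x + 221.0 y = 8605.42
Solving: x ≈ -50.204, y ≈ -36.799 km (keep extra digits for the depth step; rounded: -50.2, -36.8).
Then from the Receiver 1 sphere: z² = 137.84² − (x − 78.7)² − (y + 52.0)² with x = -50.204, y = -36.799, so z ≈ 46.396 ≈ 46.4 km.
Check against Receiver 4 (with the unrounded solution): distance 73.41 ≈ 73.41 km. ✓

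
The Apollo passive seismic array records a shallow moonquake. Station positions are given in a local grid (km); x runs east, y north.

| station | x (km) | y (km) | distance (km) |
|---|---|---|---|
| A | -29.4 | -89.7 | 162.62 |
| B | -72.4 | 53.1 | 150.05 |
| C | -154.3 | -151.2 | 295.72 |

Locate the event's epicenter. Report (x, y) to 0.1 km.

Circle about each station: (x + 29.4)² + (y + 89.7)² = 162.62²; (x + 72.4)² + (y − 53.1)² = 150.05²; (x + 154.3)² + (y + 151.2)² = 295.72².
Subtracting the A equation from the B and C equations removes the quadratic terms:
-86.0 x + 285.6 y = 3081.18
-249.8 x − 123.0 y = -23245.57
Solving the 2×2 system: x ≈ 76.4, y ≈ 33.8 km.

76.4 km east, 33.8 km north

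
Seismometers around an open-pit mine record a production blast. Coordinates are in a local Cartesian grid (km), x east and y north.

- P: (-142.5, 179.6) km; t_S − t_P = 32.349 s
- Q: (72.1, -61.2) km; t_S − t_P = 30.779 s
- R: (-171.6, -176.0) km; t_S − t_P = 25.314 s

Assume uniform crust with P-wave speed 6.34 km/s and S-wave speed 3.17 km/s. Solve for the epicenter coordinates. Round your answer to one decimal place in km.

Distance from S−P lag: d = Δt · v_P v_S / (v_P − v_S) = Δt · (6.34·3.17)/(6.34−3.17) ≈ 6.3400·Δt.
So d_P = 205.09, d_Q = 195.14, d_R = 160.49 km.
Circle about each station: (x + 142.5)² + (y − 179.6)² = 205.09²; (x − 72.1)² + (y + 61.2)² = 195.14²; (x + 171.6)² + (y + 176.0)² = 160.49².
Subtracting pairs of circle equations eliminates x²+y² and gives linear equations (the radical axes):
429.2 x − 481.6 y = -39636.27
-58.2 x − 711.2 y = 24165.02
Solving the 2×2 system: x ≈ -119.5, y ≈ -24.2 km.

-119.5 km east, -24.2 km north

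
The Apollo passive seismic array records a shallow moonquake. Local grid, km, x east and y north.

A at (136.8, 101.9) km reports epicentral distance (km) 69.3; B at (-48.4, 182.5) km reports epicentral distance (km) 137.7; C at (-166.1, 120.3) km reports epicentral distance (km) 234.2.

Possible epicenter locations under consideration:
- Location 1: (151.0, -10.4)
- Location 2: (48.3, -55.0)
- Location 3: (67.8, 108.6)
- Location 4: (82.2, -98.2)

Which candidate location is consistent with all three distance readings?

Location 3

For each candidate, compare |candidate − station| to the reported distance:
Location 1: residuals A 43.9, B 139.7, C 108.8 → max 139.7 km
Location 2: residuals A 110.8, B 118.7, C 42.7 → max 118.7 km
Location 3: residuals A 0.0, B 0.0, C 0.0 → max 0.0 km
Location 4: residuals A 138.1, B 171.9, C 96.5 → max 171.9 km
Only Location 3 has all residuals ≈ 0.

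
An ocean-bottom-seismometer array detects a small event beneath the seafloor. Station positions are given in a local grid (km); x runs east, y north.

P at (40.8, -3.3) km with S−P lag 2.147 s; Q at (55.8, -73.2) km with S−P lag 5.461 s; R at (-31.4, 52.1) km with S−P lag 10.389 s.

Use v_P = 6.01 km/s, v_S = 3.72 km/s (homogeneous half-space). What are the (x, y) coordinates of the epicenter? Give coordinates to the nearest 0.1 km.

Distance from S−P lag: d = Δt · v_P v_S / (v_P − v_S) = Δt · (6.01·3.72)/(6.01−3.72) ≈ 9.7630·Δt.
So d_P = 20.96, d_Q = 53.32, d_R = 101.43 km.
Circle about each station: (x − 40.8)² + (y + 3.3)² = 20.96²; (x − 55.8)² + (y + 73.2)² = 53.32²; (x + 31.4)² + (y − 52.1)² = 101.43².
Subtracting the P equation from the Q and R equations removes the quadratic terms:
30.0 x − 139.8 y = 4392.65
-144.4 x + 110.8 y = -7823.88
Solving the 2×2 system: x ≈ 36.0, y ≈ -23.7 km.
Check against P (with the unrounded x, y): √((x − 40.8)²+(y + 3.3)²) = 20.95 ≈ 20.96 km. ✓

(36.0, -23.7)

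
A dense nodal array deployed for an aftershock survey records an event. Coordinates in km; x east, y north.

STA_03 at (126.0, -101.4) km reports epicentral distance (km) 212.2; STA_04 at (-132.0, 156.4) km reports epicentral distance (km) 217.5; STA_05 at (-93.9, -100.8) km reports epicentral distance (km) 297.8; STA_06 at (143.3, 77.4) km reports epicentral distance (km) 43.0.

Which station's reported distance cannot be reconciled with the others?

STA_04

Solve using three stations at a time. Using STA_03, STA_05, STA_06 (subtract circle equations pairwise → linear system) gives (x, y) ≈ (115.9, 110.6).
Distances from that point to each station vs reported:
  STA_03: calculated 212.2 vs reported 212.2 → residual 0.0 km
  STA_04: calculated 252.1 vs reported 217.5 → residual 34.6 km
  STA_05: calculated 297.8 vs reported 297.8 → residual 0.0 km
  STA_06: calculated 43.0 vs reported 43.0 → residual 0.0 km
STA_03, STA_05, STA_06 are mutually consistent (residuals ≈ 0); STA_04 is off by 34.6 km.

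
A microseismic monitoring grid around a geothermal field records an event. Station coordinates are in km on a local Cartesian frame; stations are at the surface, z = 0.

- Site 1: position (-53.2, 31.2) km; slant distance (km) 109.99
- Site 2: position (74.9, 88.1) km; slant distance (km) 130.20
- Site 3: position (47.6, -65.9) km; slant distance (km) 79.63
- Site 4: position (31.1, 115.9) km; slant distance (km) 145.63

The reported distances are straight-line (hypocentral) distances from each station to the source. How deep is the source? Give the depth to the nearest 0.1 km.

depth ≈ 59.1 km

Each station gives a sphere (x−x_i)² + (y−y_i)² + z² = d_i² (stations at z=0).
Subtracting the Site 1 sphere from Site 2 and Site 3: z² cancels, leaving linear equations in x and y:
256.2 x + 113.8 y = 4713.70
201.6 x − 194.2 y = 8561.75
Solving: x ≈ 25.995, y ≈ -17.102 km (keep extra digits for the depth step; rounded: 26.0, -17.1).
Then from the Site 1 sphere: z² = 109.99² − (x + 53.2)² − (y − 31.2)² with x = 25.995, y = -17.102, so z ≈ 59.100 ≈ 59.1 km.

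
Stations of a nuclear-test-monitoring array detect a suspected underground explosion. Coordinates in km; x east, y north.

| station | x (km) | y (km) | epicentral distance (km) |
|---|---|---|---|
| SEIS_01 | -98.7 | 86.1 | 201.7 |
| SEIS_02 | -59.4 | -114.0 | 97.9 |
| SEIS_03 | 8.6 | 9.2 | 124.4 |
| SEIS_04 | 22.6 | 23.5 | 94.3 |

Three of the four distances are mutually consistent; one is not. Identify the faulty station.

Solve using three stations at a time. Using SEIS_01, SEIS_02, SEIS_04 (subtract circle equations pairwise → linear system) gives (x, y) ≈ (28.3, -70.6).
Distances from that point to each station vs reported:
  SEIS_01: calculated 201.7 vs reported 201.7 → residual 0.0 km
  SEIS_02: calculated 97.8 vs reported 97.9 → residual 0.1 km
  SEIS_03: calculated 82.2 vs reported 124.4 → residual 42.2 km
  SEIS_04: calculated 94.2 vs reported 94.3 → residual 0.1 km
SEIS_01, SEIS_02, SEIS_04 are mutually consistent (residuals ≈ 0); SEIS_03 is off by 42.2 km.

SEIS_03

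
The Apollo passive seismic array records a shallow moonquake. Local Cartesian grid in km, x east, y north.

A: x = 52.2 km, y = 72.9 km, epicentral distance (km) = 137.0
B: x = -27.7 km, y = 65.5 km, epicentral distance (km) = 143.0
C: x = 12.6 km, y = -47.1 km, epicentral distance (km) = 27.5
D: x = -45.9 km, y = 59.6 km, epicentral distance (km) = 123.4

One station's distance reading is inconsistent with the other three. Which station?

D

Solve using three stations at a time. Using A, B, C (subtract circle equations pairwise → linear system) gives (x, y) ≈ (35.0, -63.0).
Distances from that point to each station vs reported:
  A: calculated 137.0 vs reported 137.0 → residual 0.0 km
  B: calculated 143.0 vs reported 143.0 → residual 0.0 km
  C: calculated 27.5 vs reported 27.5 → residual 0.0 km
  D: calculated 146.9 vs reported 123.4 → residual 23.5 km
A, B, C are mutually consistent (residuals ≈ 0); D is off by 23.5 km.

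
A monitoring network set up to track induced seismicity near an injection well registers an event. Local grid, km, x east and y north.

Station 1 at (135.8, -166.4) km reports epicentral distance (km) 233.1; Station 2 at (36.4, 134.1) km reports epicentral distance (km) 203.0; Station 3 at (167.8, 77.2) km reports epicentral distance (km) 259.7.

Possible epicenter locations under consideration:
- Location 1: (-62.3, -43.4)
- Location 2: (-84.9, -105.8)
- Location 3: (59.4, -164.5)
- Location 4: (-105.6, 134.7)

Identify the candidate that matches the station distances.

Location 1

For each candidate, compare |candidate − station| to the reported distance:
Location 1: residuals Station 1 0.1, Station 2 0.1, Station 3 0.1 → max 0.1 km
Location 2: residuals Station 1 4.2, Station 2 65.8, Station 3 52.3 → max 65.8 km
Location 3: residuals Station 1 156.7, Station 2 96.5, Station 3 5.2 → max 156.7 km
Location 4: residuals Station 1 152.8, Station 2 61.0, Station 3 19.7 → max 152.8 km
Only Location 1 has all residuals ≈ 0.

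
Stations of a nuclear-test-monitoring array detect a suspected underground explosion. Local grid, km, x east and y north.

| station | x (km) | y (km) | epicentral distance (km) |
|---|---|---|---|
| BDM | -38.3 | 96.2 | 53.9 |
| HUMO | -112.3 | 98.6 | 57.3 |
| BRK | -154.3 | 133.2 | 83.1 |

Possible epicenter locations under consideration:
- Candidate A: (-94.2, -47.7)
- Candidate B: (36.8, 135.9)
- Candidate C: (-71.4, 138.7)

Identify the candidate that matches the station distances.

For each candidate, compare |candidate − station| to the reported distance:
Candidate A: residuals BDM 100.5, HUMO 90.1, BRK 107.5 → max 107.5 km
Candidate B: residuals BDM 31.0, HUMO 96.4, BRK 108.0 → max 108.0 km
Candidate C: residuals BDM 0.0, HUMO 0.0, BRK 0.0 → max 0.0 km
Only Candidate C has all residuals ≈ 0.

Candidate C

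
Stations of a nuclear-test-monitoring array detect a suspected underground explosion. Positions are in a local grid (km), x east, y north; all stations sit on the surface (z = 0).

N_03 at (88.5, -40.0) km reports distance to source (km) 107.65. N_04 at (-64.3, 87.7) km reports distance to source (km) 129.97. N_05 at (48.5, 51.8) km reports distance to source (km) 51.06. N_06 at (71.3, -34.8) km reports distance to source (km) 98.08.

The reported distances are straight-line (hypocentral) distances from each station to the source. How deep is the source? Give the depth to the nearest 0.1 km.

Each station gives a sphere (x−x_i)² + (y−y_i)² + z² = d_i² (stations at z=0).
Subtracting the N_03 sphere from N_04 and N_05: z² cancels, leaving linear equations in x and y:
-305.6 x + 255.4 y = -2910.15
-80.0 x + 183.6 y = 4584.64
Solving: x ≈ 47.797, y ≈ 45.797 km (keep extra digits for the depth step; rounded: 47.8, 45.8).
Then from the N_03 sphere: z² = 107.65² − (x − 88.5)² − (y + 40.0)² with x = 47.797, y = 45.797, so z ≈ 50.702 ≈ 50.7 km.

depth ≈ 50.7 km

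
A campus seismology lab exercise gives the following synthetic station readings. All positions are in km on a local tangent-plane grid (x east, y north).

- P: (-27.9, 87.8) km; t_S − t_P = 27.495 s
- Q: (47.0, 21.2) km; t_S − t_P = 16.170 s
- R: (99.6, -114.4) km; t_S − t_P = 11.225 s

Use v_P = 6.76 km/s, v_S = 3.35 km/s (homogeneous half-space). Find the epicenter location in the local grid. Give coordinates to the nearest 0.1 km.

Distance from S−P lag: d = Δt · v_P v_S / (v_P − v_S) = Δt · (6.76·3.35)/(6.76−3.35) ≈ 6.6411·Δt.
So d_P = 182.60, d_Q = 107.39, d_R = 74.55 km.
Circle about each station: (x + 27.9)² + (y − 87.8)² = 182.60²; (x − 47.0)² + (y − 21.2)² = 107.39²; (x − 99.6)² + (y + 114.4)² = 74.55².
Subtracting the P equation from the Q and R equations removes the quadratic terms:
149.8 x − 133.2 y = 15981.34
255.0 x − 404.4 y = 42305.33
Solving the 2×2 system: x ≈ 31.1, y ≈ -85.0 km.

(31.1, -85.0)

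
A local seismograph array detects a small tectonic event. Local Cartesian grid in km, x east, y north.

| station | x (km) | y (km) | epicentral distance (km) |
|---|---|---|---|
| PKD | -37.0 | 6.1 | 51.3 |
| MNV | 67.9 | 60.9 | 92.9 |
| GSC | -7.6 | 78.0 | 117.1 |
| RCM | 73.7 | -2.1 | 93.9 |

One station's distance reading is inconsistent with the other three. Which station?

MNV

Solve using three stations at a time. Using PKD, GSC, RCM (subtract circle equations pairwise → linear system) gives (x, y) ≈ (-12.6, -39.0).
Distances from that point to each station vs reported:
  PKD: calculated 51.2 vs reported 51.3 → residual 0.1 km
  MNV: calculated 128.3 vs reported 92.9 → residual 35.4 km
  GSC: calculated 117.1 vs reported 117.1 → residual 0.0 km
  RCM: calculated 93.9 vs reported 93.9 → residual 0.0 km
PKD, GSC, RCM are mutually consistent (residuals ≈ 0); MNV is off by 35.4 km.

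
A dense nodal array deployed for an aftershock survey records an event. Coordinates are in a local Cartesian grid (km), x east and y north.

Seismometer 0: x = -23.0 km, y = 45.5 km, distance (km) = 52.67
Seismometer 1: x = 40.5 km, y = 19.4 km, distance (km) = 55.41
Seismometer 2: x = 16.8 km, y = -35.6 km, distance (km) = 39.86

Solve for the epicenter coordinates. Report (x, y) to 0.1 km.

Circle about each station: (x + 23.0)² + (y − 45.5)² = 52.67²; (x − 40.5)² + (y − 19.4)² = 55.41²; (x − 16.8)² + (y + 35.6)² = 39.86².
Subtracting pairs of circle equations eliminates x²+y² and gives linear equations (the radical axes):
127.0 x − 52.2 y = -878.78
79.6 x − 162.2 y = 135.66
Solving the 2×2 system: x ≈ -9.1, y ≈ -5.3 km.
Check against Seismometer 0 (with the unrounded x, y): √((x + 23.0)²+(y − 45.5)²) = 52.67 ≈ 52.67 km. ✓

x ≈ -9.1 km, y ≈ -5.3 km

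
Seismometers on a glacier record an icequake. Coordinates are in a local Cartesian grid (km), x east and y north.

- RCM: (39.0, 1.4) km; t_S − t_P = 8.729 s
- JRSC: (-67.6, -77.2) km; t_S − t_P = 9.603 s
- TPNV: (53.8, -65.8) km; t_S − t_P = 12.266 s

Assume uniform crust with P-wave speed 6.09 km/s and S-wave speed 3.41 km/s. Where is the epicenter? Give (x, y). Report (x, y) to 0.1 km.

-26.6 km east, -15.1 km north

Distance from S−P lag: d = Δt · v_P v_S / (v_P − v_S) = Δt · (6.09·3.41)/(6.09−3.41) ≈ 7.7488·Δt.
So d_RCM = 67.64, d_JRSC = 74.41, d_TPNV = 95.05 km.
Circle about each station: (x − 39.0)² + (y − 1.4)² = 67.64²; (x + 67.6)² + (y + 77.2)² = 74.41²; (x − 53.8)² + (y + 65.8)² = 95.05².
Subtracting the RCM equation from the JRSC and TPNV equations removes the quadratic terms:
-213.2 x − 157.2 y = 8044.96
29.6 x − 134.4 y = 1241.79
Solving the 2×2 system: x ≈ -26.6, y ≈ -15.1 km.
Check against RCM (with the unrounded x, y): √((x − 39.0)²+(y − 1.4)²) = 67.64 ≈ 67.64 km. ✓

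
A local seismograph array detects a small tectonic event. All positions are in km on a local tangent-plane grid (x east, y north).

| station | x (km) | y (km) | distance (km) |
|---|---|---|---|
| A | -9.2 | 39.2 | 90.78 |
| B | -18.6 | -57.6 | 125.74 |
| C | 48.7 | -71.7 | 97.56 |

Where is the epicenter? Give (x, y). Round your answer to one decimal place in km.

79.7 km east, 20.8 km north

Circle about each station: (x + 9.2)² + (y − 39.2)² = 90.78²; (x + 18.6)² + (y + 57.6)² = 125.74²; (x − 48.7)² + (y + 71.7)² = 97.56².
Subtracting the A equation from the B and C equations removes the quadratic terms:
-18.8 x − 193.6 y = -5527.10
115.8 x − 221.8 y = 4614.35
Solving the 2×2 system: x ≈ 79.7, y ≈ 20.8 km.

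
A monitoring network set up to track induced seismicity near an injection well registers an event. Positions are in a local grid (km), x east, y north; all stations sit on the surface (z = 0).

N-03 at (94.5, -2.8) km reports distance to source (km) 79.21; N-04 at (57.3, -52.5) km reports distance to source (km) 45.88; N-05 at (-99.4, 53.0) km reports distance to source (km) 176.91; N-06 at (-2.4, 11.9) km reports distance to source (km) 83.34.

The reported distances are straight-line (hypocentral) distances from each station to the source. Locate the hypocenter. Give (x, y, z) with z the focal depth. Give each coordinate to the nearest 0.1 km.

x ≈ 42.1 km, y ≈ -44.3 km, depth ≈ 42.5 km

Each station gives a sphere (x−x_i)² + (y−y_i)² + z² = d_i² (stations at z=0).
Subtracting the N-03 sphere from N-04 and N-05: z² cancels, leaving linear equations in x and y:
-74.4 x − 99.4 y = 1270.70
-387.8 x + 111.6 y = -21271.65
Solving: x ≈ 42.104, y ≈ -44.298 km (keep extra digits for the depth step; rounded: 42.1, -44.3).
Then from the N-03 sphere: z² = 79.21² − (x − 94.5)² − (y + 2.8)² with x = 42.104, y = -44.298, so z ≈ 42.506 ≈ 42.5 km.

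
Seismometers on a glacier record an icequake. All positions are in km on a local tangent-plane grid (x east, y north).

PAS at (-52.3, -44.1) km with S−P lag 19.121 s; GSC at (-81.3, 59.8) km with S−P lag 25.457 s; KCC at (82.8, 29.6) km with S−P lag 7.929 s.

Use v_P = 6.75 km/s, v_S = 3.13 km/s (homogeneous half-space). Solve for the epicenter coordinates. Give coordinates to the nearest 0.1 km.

52.3 km east, -5.2 km north

Distance from S−P lag: d = Δt · v_P v_S / (v_P − v_S) = Δt · (6.75·3.13)/(6.75−3.13) ≈ 5.8363·Δt.
So d_PAS = 111.60, d_GSC = 148.58, d_KCC = 46.28 km.
Circle about each station: (x + 52.3)² + (y + 44.1)² = 111.60²; (x + 81.3)² + (y − 59.8)² = 148.58²; (x − 82.8)² + (y − 29.6)² = 46.28².
Subtracting the PAS equation from the GSC and KCC equations removes the quadratic terms:
-58.0 x + 207.8 y = -4115.83
270.2 x + 147.4 y = 13364.62
Solving the 2×2 system: x ≈ 52.3, y ≈ -5.2 km.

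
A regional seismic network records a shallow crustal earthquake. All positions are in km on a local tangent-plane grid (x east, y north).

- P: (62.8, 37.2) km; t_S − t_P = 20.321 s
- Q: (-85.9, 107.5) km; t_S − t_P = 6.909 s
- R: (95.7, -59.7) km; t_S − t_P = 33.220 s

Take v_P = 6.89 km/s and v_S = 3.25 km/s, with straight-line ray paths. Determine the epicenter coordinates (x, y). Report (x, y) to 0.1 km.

Distance from S−P lag: d = Δt · v_P v_S / (v_P − v_S) = Δt · (6.89·3.25)/(6.89−3.25) ≈ 6.1518·Δt.
So d_P = 125.01, d_Q = 42.50, d_R = 204.36 km.
Circle about each station: (x − 62.8)² + (y − 37.2)² = 125.01²; (x + 85.9)² + (y − 107.5)² = 42.50²; (x − 95.7)² + (y + 59.7)² = 204.36².
Subtracting pairs of circle equations eliminates x²+y² and gives linear equations (the radical axes):
-297.4 x + 140.6 y = 27428.63
65.8 x − 193.8 y = -18740.61
Solving the 2×2 system: x ≈ -55.4, y ≈ 77.9 km.

x ≈ -55.4 km, y ≈ 77.9 km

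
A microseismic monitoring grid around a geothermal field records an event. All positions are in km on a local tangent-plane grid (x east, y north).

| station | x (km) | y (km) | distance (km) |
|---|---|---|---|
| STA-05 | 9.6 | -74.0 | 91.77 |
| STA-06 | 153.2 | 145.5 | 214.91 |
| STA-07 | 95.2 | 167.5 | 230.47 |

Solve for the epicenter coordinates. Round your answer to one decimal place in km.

100.7 km east, -62.9 km north

Circle about each station: (x − 9.6)² + (y + 74.0)² = 91.77²; (x − 153.2)² + (y − 145.5)² = 214.91²; (x − 95.2)² + (y − 167.5)² = 230.47².
Subtracting the STA-05 equation from the STA-06 and STA-07 equations removes the quadratic terms:
287.2 x + 439.0 y = 1307.75
171.2 x + 483.0 y = -13143.56
Solving the 2×2 system: x ≈ 100.7, y ≈ -62.9 km.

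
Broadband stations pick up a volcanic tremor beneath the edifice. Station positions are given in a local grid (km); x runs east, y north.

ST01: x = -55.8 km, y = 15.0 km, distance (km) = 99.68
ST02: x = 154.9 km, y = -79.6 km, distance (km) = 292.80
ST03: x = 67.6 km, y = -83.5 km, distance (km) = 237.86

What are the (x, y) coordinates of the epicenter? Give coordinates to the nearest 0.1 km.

Circle about each station: (x + 55.8)² + (y − 15.0)² = 99.68²; (x − 154.9)² + (y + 79.6)² = 292.80²; (x − 67.6)² + (y + 83.5)² = 237.86².
Subtracting the ST01 equation from the ST02 and ST03 equations removes the quadratic terms:
421.4 x − 189.2 y = -48804.21
246.8 x − 197.0 y = -38437.91
Solving the 2×2 system: x ≈ -64.5, y ≈ 114.3 km.
Check against ST01 (with the unrounded x, y): √((x + 55.8)²+(y − 15.0)²) = 99.72 ≈ 99.68 km. ✓

x ≈ -64.5 km, y ≈ 114.3 km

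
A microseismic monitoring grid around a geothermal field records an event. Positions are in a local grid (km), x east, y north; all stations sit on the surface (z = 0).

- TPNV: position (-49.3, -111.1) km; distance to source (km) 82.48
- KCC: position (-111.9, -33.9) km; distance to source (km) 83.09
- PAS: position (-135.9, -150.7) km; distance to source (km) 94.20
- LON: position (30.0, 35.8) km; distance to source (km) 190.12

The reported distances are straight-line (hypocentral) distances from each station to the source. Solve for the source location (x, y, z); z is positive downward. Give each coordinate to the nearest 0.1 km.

x ≈ -99.9 km, y ≈ -88.8 km, depth ≈ 61.2 km

Each station gives a sphere (x−x_i)² + (y−y_i)² + z² = d_i² (stations at z=0).
Subtracting the TPNV sphere from KCC and PAS: z² cancels, leaving linear equations in x and y:
-125.2 x + 154.4 y = -1203.88
-173.2 x − 79.2 y = 24334.91
Solving: x ≈ -99.896, y ≈ -88.801 km (keep extra digits for the depth step; rounded: -99.9, -88.8).
Then from the TPNV sphere: z² = 82.48² − (x + 49.3)² − (y + 111.1)² with x = -99.896, y = -88.801, so z ≈ 61.203 ≈ 61.2 km.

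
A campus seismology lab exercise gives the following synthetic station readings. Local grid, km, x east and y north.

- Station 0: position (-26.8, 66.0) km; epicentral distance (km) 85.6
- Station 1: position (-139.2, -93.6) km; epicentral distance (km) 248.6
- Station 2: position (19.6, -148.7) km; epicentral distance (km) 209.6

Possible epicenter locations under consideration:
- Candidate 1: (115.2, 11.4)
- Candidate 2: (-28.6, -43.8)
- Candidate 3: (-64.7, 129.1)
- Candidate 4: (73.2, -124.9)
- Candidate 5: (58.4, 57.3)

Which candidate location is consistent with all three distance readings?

For each candidate, compare |candidate − station| to the reported distance:
Candidate 1: residuals Station 0 66.5, Station 1 26.6, Station 2 23.1 → max 66.5 km
Candidate 2: residuals Station 0 24.2, Station 1 127.3, Station 2 94.2 → max 127.3 km
Candidate 3: residuals Station 0 12.0, Station 1 13.8, Station 2 80.7 → max 80.7 km
Candidate 4: residuals Station 0 129.9, Station 1 33.9, Station 2 151.0 → max 151.0 km
Candidate 5: residuals Station 0 0.0, Station 1 0.0, Station 2 0.0 → max 0.0 km
Only Candidate 5 has all residuals ≈ 0.

Candidate 5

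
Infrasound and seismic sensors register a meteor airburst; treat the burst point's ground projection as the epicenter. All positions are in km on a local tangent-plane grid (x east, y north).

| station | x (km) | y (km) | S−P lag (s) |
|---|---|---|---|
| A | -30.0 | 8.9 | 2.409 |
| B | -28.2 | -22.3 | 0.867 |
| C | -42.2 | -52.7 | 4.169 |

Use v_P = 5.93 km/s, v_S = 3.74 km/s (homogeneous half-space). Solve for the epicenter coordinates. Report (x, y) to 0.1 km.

Distance from S−P lag: d = Δt · v_P v_S / (v_P − v_S) = Δt · (5.93·3.74)/(5.93−3.74) ≈ 10.1270·Δt.
So d_A = 24.40, d_B = 8.78, d_C = 42.22 km.
Circle about each station: (x + 30.0)² + (y − 8.9)² = 24.40²; (x + 28.2)² + (y + 22.3)² = 8.78²; (x + 42.2)² + (y + 52.7)² = 42.22².
Subtracting the A equation from the B and C equations removes the quadratic terms:
3.6 x − 62.4 y = 831.59
-24.4 x − 123.2 y = 2391.75
Solving the 2×2 system: x ≈ -23.8, y ≈ -14.7 km.
Check against A (with the unrounded x, y): √((x + 30.0)²+(y − 8.9)²) = 24.40 ≈ 24.40 km. ✓

(-23.8, -14.7)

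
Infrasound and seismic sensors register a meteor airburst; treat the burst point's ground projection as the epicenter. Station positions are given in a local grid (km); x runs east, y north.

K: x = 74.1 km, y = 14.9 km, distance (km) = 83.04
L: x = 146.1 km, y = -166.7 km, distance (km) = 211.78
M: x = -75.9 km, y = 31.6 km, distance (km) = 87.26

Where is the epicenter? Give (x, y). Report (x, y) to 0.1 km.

Circle about each station: (x − 74.1)² + (y − 14.9)² = 83.04²; (x − 146.1)² + (y + 166.7)² = 211.78²; (x + 75.9)² + (y − 31.6)² = 87.26².
Subtracting the K equation from the L and M equations removes the quadratic terms:
144.0 x − 363.2 y = 5466.15
-300.0 x + 33.4 y = 327.88
Solving the 2×2 system: x ≈ -2.9, y ≈ -16.2 km.
Check against K (with the unrounded x, y): √((x − 74.1)²+(y − 14.9)²) = 83.04 ≈ 83.04 km. ✓

-2.9 km east, -16.2 km north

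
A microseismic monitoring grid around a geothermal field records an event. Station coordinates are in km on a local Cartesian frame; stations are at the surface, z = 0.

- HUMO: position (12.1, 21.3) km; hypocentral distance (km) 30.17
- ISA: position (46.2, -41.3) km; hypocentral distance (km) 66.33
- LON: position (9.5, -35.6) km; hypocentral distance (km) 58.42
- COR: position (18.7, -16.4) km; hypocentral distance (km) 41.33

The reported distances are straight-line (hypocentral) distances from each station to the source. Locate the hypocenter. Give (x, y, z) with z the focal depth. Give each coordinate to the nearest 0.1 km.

Each station gives a sphere (x−x_i)² + (y−y_i)² + z² = d_i² (stations at z=0).
Subtracting the HUMO sphere from ISA and LON: z² cancels, leaving linear equations in x and y:
68.2 x − 125.2 y = -249.41
-5.2 x − 113.8 y = -1745.16
Solving: x ≈ 22.599, y ≈ 14.303 km (keep extra digits for the depth step; rounded: 22.6, 14.3).
Then from the HUMO sphere: z² = 30.17² − (x − 12.1)² − (y − 21.3)² with x = 22.599, y = 14.303, so z ≈ 27.405 ≈ 27.4 km.

x ≈ 22.6 km, y ≈ 14.3 km, depth ≈ 27.4 km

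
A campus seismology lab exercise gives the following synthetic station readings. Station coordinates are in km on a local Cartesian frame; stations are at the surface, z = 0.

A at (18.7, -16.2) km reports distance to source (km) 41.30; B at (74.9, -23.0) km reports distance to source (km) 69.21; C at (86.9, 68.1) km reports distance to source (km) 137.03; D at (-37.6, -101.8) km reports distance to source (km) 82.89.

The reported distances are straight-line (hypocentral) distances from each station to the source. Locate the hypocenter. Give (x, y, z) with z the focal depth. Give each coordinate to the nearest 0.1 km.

Each station gives a sphere (x−x_i)² + (y−y_i)² + z² = d_i² (stations at z=0).
Subtracting the A sphere from B and C: z² cancels, leaving linear equations in x and y:
112.4 x − 13.6 y = 2442.55
136.4 x + 168.6 y = -5494.44
Solving: x ≈ 16.202, y ≈ -45.696 km (keep extra digits for the depth step; rounded: 16.2, -45.7).
Then from the A sphere: z² = 41.30² − (x − 18.7)² − (y + 16.2)² with x = 16.202, y = -45.696, so z ≈ 28.800 ≈ 28.8 km.

x ≈ 16.2 km, y ≈ -45.7 km, depth ≈ 28.8 km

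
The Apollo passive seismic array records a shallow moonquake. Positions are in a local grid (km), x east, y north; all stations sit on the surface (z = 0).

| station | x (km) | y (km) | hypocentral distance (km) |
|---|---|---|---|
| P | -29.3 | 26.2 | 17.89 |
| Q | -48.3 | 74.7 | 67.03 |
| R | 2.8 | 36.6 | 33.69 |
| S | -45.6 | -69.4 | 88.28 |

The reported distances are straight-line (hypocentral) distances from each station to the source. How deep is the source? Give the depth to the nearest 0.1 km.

z ≈ 10.4 km

Each station gives a sphere (x−x_i)² + (y−y_i)² + z² = d_i² (stations at z=0).
Subtracting the P sphere from Q and R: z² cancels, leaving linear equations in x and y:
-38.0 x + 97.0 y = 2195.08
64.2 x + 20.8 y = -1012.49
Solving: x ≈ -20.501, y ≈ 14.599 km (keep extra digits for the depth step; rounded: -20.5, 14.6).
Then from the P sphere: z² = 17.89² − (x + 29.3)² − (y − 26.2)² with x = -20.501, y = 14.599, so z ≈ 10.395 ≈ 10.4 km.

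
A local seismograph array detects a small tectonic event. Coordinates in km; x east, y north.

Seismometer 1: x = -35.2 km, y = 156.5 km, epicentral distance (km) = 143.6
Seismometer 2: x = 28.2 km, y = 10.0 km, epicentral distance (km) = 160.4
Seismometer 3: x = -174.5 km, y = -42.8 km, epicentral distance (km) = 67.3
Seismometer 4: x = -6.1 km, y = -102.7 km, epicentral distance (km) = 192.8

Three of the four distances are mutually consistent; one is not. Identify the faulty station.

Seismometer 3

Solve using three stations at a time. Using Seismometer 1, Seismometer 2, Seismometer 4 (subtract circle equations pairwise → linear system) gives (x, y) ≈ (-128.1, 46.8).
Distances from that point to each station vs reported:
  Seismometer 1: calculated 143.8 vs reported 143.6 → residual 0.2 km
  Seismometer 2: calculated 160.5 vs reported 160.4 → residual 0.1 km
  Seismometer 3: calculated 100.9 vs reported 67.3 → residual 33.6 km
  Seismometer 4: calculated 192.9 vs reported 192.8 → residual 0.1 km
Seismometer 1, Seismometer 2, Seismometer 4 are mutually consistent (residuals ≈ 0); Seismometer 3 is off by 33.6 km.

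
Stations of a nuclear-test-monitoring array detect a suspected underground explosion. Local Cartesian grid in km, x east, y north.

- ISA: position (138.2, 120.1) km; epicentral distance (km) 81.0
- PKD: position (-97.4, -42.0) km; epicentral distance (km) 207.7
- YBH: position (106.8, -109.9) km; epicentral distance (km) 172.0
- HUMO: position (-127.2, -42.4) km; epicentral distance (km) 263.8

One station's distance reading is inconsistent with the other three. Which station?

Solve using three stations at a time. Using ISA, PKD, YBH (subtract circle equations pairwise → linear system) gives (x, y) ≈ (83.3, 60.5).
Distances from that point to each station vs reported:
  ISA: calculated 81.1 vs reported 81.0 → residual 0.1 km
  PKD: calculated 207.7 vs reported 207.7 → residual 0.0 km
  YBH: calculated 172.0 vs reported 172.0 → residual 0.0 km
  HUMO: calculated 234.3 vs reported 263.8 → residual 29.5 km
ISA, PKD, YBH are mutually consistent (residuals ≈ 0); HUMO is off by 29.5 km.

HUMO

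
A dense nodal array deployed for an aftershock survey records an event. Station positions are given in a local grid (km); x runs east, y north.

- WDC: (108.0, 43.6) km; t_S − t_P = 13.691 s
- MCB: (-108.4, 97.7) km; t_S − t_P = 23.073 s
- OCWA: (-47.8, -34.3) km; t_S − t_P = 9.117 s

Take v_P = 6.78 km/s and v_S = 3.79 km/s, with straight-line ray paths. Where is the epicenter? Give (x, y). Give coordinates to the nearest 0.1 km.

Distance from S−P lag: d = Δt · v_P v_S / (v_P − v_S) = Δt · (6.78·3.79)/(6.78−3.79) ≈ 8.5940·Δt.
So d_WDC = 117.66, d_MCB = 198.29, d_OCWA = 78.35 km.
Circle about each station: (x − 108.0)² + (y − 43.6)² = 117.66²; (x + 108.4)² + (y − 97.7)² = 198.29²; (x + 47.8)² + (y + 34.3)² = 78.35².
Subtracting the WDC equation from the MCB and OCWA equations removes the quadratic terms:
-432.8 x + 108.2 y = -17744.16
-311.6 x − 155.8 y = -2398.48
Solving the 2×2 system: x ≈ 29.9, y ≈ -44.4 km.

(29.9, -44.4)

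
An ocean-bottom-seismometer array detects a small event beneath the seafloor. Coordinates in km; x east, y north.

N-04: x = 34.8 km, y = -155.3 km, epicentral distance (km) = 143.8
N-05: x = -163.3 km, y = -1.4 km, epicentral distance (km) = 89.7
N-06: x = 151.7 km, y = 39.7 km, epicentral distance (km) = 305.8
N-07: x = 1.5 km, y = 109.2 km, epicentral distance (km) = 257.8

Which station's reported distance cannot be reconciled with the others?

N-05

Solve using three stations at a time. Using N-04, N-06, N-07 (subtract circle equations pairwise → linear system) gives (x, y) ≈ (-105.8, -125.2).
Distances from that point to each station vs reported:
  N-04: calculated 143.8 vs reported 143.8 → residual 0.0 km
  N-05: calculated 136.5 vs reported 89.7 → residual 46.8 km
  N-06: calculated 305.8 vs reported 305.8 → residual 0.0 km
  N-07: calculated 257.8 vs reported 257.8 → residual 0.0 km
N-04, N-06, N-07 are mutually consistent (residuals ≈ 0); N-05 is off by 46.8 km.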